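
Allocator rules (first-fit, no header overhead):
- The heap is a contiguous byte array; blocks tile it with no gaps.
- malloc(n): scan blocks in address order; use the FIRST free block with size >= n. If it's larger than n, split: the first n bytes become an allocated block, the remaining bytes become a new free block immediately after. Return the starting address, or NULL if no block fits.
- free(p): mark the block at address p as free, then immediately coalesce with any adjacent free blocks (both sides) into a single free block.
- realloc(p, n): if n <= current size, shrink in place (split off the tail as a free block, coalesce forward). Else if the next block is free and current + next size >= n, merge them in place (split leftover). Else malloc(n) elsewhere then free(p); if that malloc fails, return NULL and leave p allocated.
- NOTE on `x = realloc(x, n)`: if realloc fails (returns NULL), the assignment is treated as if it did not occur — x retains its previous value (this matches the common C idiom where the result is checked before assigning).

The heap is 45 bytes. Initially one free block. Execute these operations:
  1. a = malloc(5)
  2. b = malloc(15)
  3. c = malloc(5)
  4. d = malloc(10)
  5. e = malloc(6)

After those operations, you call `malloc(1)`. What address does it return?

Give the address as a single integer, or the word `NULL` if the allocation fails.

Op 1: a = malloc(5) -> a = 0; heap: [0-4 ALLOC][5-44 FREE]
Op 2: b = malloc(15) -> b = 5; heap: [0-4 ALLOC][5-19 ALLOC][20-44 FREE]
Op 3: c = malloc(5) -> c = 20; heap: [0-4 ALLOC][5-19 ALLOC][20-24 ALLOC][25-44 FREE]
Op 4: d = malloc(10) -> d = 25; heap: [0-4 ALLOC][5-19 ALLOC][20-24 ALLOC][25-34 ALLOC][35-44 FREE]
Op 5: e = malloc(6) -> e = 35; heap: [0-4 ALLOC][5-19 ALLOC][20-24 ALLOC][25-34 ALLOC][35-40 ALLOC][41-44 FREE]
malloc(1): first-fit scan over [0-4 ALLOC][5-19 ALLOC][20-24 ALLOC][25-34 ALLOC][35-40 ALLOC][41-44 FREE] -> 41

Answer: 41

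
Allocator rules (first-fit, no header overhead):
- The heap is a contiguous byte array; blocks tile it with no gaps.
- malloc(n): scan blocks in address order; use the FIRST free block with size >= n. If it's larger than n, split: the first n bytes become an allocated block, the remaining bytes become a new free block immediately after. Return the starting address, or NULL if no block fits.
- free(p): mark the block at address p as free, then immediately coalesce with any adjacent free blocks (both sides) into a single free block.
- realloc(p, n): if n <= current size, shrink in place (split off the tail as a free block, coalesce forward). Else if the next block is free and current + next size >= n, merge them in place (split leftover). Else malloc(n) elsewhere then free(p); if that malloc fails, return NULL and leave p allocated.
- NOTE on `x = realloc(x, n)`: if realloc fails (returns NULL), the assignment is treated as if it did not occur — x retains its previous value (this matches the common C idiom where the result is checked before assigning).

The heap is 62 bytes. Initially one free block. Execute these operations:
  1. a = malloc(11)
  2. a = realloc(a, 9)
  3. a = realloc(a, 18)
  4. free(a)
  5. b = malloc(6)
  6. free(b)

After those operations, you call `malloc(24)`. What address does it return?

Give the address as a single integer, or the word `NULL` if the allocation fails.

Answer: 0

Derivation:
Op 1: a = malloc(11) -> a = 0; heap: [0-10 ALLOC][11-61 FREE]
Op 2: a = realloc(a, 9) -> a = 0; heap: [0-8 ALLOC][9-61 FREE]
Op 3: a = realloc(a, 18) -> a = 0; heap: [0-17 ALLOC][18-61 FREE]
Op 4: free(a) -> (freed a); heap: [0-61 FREE]
Op 5: b = malloc(6) -> b = 0; heap: [0-5 ALLOC][6-61 FREE]
Op 6: free(b) -> (freed b); heap: [0-61 FREE]
malloc(24): first-fit scan over [0-61 FREE] -> 0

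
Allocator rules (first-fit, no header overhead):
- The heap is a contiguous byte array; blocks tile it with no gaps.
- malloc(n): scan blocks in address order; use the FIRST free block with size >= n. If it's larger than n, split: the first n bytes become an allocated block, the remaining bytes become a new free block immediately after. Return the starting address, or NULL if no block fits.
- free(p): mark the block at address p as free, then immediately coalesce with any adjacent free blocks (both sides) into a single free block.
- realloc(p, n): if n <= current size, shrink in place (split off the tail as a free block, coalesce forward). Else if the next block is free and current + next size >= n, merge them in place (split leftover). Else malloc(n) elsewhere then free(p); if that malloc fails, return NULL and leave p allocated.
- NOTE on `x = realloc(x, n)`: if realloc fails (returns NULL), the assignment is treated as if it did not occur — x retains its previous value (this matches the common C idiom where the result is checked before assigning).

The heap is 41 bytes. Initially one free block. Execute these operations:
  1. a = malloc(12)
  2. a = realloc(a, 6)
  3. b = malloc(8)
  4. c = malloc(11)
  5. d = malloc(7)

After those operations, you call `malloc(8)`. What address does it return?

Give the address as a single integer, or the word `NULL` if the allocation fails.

Op 1: a = malloc(12) -> a = 0; heap: [0-11 ALLOC][12-40 FREE]
Op 2: a = realloc(a, 6) -> a = 0; heap: [0-5 ALLOC][6-40 FREE]
Op 3: b = malloc(8) -> b = 6; heap: [0-5 ALLOC][6-13 ALLOC][14-40 FREE]
Op 4: c = malloc(11) -> c = 14; heap: [0-5 ALLOC][6-13 ALLOC][14-24 ALLOC][25-40 FREE]
Op 5: d = malloc(7) -> d = 25; heap: [0-5 ALLOC][6-13 ALLOC][14-24 ALLOC][25-31 ALLOC][32-40 FREE]
malloc(8): first-fit scan over [0-5 ALLOC][6-13 ALLOC][14-24 ALLOC][25-31 ALLOC][32-40 FREE] -> 32

Answer: 32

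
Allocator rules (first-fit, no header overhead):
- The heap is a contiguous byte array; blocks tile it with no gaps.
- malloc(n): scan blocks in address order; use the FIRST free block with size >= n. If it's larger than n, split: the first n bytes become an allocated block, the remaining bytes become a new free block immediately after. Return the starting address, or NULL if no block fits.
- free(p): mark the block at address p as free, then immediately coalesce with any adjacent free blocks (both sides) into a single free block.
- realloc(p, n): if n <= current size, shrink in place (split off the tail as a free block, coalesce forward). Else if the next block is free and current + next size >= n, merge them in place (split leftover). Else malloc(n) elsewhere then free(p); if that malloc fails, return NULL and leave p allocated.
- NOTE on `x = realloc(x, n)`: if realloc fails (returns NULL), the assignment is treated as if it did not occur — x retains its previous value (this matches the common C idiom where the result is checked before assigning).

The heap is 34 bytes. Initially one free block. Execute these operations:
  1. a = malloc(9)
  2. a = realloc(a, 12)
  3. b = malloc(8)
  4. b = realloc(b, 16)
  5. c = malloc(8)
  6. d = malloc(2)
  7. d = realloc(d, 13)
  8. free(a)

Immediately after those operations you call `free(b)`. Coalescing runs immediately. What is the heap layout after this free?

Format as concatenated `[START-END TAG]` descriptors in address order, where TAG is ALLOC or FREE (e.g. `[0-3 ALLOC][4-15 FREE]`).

Answer: [0-27 FREE][28-29 ALLOC][30-33 FREE]

Derivation:
Op 1: a = malloc(9) -> a = 0; heap: [0-8 ALLOC][9-33 FREE]
Op 2: a = realloc(a, 12) -> a = 0; heap: [0-11 ALLOC][12-33 FREE]
Op 3: b = malloc(8) -> b = 12; heap: [0-11 ALLOC][12-19 ALLOC][20-33 FREE]
Op 4: b = realloc(b, 16) -> b = 12; heap: [0-11 ALLOC][12-27 ALLOC][28-33 FREE]
Op 5: c = malloc(8) -> c = NULL; heap: [0-11 ALLOC][12-27 ALLOC][28-33 FREE]
Op 6: d = malloc(2) -> d = 28; heap: [0-11 ALLOC][12-27 ALLOC][28-29 ALLOC][30-33 FREE]
Op 7: d = realloc(d, 13) -> NULL (d unchanged); heap: [0-11 ALLOC][12-27 ALLOC][28-29 ALLOC][30-33 FREE]
Op 8: free(a) -> (freed a); heap: [0-11 FREE][12-27 ALLOC][28-29 ALLOC][30-33 FREE]
free(b): b = 12 -> block [12-27 ALLOC]; mark free, coalesce with adjacent free neighbors -> [0-27 FREE][28-29 ALLOC][30-33 FREE]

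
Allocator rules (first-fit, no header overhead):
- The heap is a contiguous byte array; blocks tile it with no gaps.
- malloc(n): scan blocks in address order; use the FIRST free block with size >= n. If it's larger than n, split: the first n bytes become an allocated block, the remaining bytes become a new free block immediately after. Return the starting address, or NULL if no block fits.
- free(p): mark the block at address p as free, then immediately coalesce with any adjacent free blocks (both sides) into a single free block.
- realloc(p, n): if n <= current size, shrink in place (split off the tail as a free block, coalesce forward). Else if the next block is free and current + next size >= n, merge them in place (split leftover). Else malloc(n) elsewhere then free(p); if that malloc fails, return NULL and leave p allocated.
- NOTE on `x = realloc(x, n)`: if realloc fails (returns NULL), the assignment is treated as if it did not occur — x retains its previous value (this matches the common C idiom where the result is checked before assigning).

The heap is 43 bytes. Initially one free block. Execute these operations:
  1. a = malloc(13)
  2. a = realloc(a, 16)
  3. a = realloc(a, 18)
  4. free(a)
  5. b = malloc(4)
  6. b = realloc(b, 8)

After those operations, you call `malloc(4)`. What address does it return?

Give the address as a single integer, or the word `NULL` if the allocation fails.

Answer: 8

Derivation:
Op 1: a = malloc(13) -> a = 0; heap: [0-12 ALLOC][13-42 FREE]
Op 2: a = realloc(a, 16) -> a = 0; heap: [0-15 ALLOC][16-42 FREE]
Op 3: a = realloc(a, 18) -> a = 0; heap: [0-17 ALLOC][18-42 FREE]
Op 4: free(a) -> (freed a); heap: [0-42 FREE]
Op 5: b = malloc(4) -> b = 0; heap: [0-3 ALLOC][4-42 FREE]
Op 6: b = realloc(b, 8) -> b = 0; heap: [0-7 ALLOC][8-42 FREE]
malloc(4): first-fit scan over [0-7 ALLOC][8-42 FREE] -> 8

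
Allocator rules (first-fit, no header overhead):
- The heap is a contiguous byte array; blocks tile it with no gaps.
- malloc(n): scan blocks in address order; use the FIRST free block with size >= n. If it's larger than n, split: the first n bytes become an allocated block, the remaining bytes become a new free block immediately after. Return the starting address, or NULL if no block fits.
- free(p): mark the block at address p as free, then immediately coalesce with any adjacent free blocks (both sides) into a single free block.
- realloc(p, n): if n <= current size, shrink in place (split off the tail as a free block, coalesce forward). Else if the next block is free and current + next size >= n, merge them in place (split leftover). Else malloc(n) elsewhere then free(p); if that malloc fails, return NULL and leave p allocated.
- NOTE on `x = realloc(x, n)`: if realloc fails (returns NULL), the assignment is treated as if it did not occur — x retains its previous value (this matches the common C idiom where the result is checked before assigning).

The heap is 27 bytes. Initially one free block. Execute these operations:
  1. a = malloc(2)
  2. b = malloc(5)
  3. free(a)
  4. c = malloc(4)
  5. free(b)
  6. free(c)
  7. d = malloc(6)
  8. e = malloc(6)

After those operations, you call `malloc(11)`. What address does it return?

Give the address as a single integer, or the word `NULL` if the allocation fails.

Answer: 12

Derivation:
Op 1: a = malloc(2) -> a = 0; heap: [0-1 ALLOC][2-26 FREE]
Op 2: b = malloc(5) -> b = 2; heap: [0-1 ALLOC][2-6 ALLOC][7-26 FREE]
Op 3: free(a) -> (freed a); heap: [0-1 FREE][2-6 ALLOC][7-26 FREE]
Op 4: c = malloc(4) -> c = 7; heap: [0-1 FREE][2-6 ALLOC][7-10 ALLOC][11-26 FREE]
Op 5: free(b) -> (freed b); heap: [0-6 FREE][7-10 ALLOC][11-26 FREE]
Op 6: free(c) -> (freed c); heap: [0-26 FREE]
Op 7: d = malloc(6) -> d = 0; heap: [0-5 ALLOC][6-26 FREE]
Op 8: e = malloc(6) -> e = 6; heap: [0-5 ALLOC][6-11 ALLOC][12-26 FREE]
malloc(11): first-fit scan over [0-5 ALLOC][6-11 ALLOC][12-26 FREE] -> 12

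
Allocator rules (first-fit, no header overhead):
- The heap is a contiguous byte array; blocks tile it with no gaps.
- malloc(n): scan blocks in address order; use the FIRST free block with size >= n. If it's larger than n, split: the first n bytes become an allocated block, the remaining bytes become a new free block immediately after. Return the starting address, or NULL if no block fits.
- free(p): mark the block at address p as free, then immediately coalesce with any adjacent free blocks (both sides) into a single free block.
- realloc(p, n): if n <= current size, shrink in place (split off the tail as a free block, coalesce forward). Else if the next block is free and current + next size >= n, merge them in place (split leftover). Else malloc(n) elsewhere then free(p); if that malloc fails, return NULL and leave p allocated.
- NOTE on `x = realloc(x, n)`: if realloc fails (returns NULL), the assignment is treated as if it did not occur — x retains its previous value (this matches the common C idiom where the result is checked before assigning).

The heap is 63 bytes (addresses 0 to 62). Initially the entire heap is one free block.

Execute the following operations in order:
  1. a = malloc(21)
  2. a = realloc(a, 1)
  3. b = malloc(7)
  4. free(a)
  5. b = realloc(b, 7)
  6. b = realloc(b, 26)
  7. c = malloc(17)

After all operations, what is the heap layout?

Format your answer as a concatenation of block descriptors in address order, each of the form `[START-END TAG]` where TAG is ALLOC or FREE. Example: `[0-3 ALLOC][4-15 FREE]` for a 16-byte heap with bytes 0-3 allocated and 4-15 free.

Op 1: a = malloc(21) -> a = 0; heap: [0-20 ALLOC][21-62 FREE]
Op 2: a = realloc(a, 1) -> a = 0; heap: [0-0 ALLOC][1-62 FREE]
Op 3: b = malloc(7) -> b = 1; heap: [0-0 ALLOC][1-7 ALLOC][8-62 FREE]
Op 4: free(a) -> (freed a); heap: [0-0 FREE][1-7 ALLOC][8-62 FREE]
Op 5: b = realloc(b, 7) -> b = 1; heap: [0-0 FREE][1-7 ALLOC][8-62 FREE]
Op 6: b = realloc(b, 26) -> b = 1; heap: [0-0 FREE][1-26 ALLOC][27-62 FREE]
Op 7: c = malloc(17) -> c = 27; heap: [0-0 FREE][1-26 ALLOC][27-43 ALLOC][44-62 FREE]

Answer: [0-0 FREE][1-26 ALLOC][27-43 ALLOC][44-62 FREE]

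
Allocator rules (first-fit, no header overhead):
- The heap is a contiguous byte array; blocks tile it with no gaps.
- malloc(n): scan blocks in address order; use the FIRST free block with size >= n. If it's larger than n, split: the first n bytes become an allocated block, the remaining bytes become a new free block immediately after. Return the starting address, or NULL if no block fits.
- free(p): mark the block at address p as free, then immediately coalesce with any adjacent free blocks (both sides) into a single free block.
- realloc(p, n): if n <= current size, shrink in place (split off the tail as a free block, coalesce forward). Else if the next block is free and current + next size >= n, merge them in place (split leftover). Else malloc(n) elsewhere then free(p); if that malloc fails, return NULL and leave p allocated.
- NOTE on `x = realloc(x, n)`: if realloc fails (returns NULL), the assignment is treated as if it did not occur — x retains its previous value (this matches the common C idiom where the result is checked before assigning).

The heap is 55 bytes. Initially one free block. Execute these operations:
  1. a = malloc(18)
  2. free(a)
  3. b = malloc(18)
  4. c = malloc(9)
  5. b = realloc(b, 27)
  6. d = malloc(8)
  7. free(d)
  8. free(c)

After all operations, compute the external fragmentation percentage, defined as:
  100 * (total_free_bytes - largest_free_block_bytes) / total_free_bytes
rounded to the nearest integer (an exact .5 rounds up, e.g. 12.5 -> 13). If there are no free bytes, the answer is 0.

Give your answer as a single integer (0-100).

Answer: 4

Derivation:
Op 1: a = malloc(18) -> a = 0; heap: [0-17 ALLOC][18-54 FREE]
Op 2: free(a) -> (freed a); heap: [0-54 FREE]
Op 3: b = malloc(18) -> b = 0; heap: [0-17 ALLOC][18-54 FREE]
Op 4: c = malloc(9) -> c = 18; heap: [0-17 ALLOC][18-26 ALLOC][27-54 FREE]
Op 5: b = realloc(b, 27) -> b = 27; heap: [0-17 FREE][18-26 ALLOC][27-53 ALLOC][54-54 FREE]
Op 6: d = malloc(8) -> d = 0; heap: [0-7 ALLOC][8-17 FREE][18-26 ALLOC][27-53 ALLOC][54-54 FREE]
Op 7: free(d) -> (freed d); heap: [0-17 FREE][18-26 ALLOC][27-53 ALLOC][54-54 FREE]
Op 8: free(c) -> (freed c); heap: [0-26 FREE][27-53 ALLOC][54-54 FREE]
Free blocks: [27 1] total_free=28 largest=27 -> 100*(28-27)/28 = 100/28 ≈ 3.571 -> rounds to 4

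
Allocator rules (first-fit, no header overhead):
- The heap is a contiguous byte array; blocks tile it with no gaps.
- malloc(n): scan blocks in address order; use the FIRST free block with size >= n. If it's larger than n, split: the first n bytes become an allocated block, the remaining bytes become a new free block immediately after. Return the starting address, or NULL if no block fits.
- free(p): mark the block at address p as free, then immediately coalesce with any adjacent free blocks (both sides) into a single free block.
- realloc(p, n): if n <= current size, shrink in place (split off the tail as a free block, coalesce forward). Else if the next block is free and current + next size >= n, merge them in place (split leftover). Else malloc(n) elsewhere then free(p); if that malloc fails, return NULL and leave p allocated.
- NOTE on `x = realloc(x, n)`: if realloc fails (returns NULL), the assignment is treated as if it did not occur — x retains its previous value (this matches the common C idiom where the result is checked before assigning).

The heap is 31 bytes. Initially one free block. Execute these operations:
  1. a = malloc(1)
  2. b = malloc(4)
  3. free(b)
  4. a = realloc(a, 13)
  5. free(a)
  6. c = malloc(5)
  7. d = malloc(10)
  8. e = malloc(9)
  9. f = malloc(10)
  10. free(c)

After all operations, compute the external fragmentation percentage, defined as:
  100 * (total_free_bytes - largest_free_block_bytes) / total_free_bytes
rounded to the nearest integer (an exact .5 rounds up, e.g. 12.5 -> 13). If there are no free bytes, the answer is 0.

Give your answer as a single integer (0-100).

Answer: 42

Derivation:
Op 1: a = malloc(1) -> a = 0; heap: [0-0 ALLOC][1-30 FREE]
Op 2: b = malloc(4) -> b = 1; heap: [0-0 ALLOC][1-4 ALLOC][5-30 FREE]
Op 3: free(b) -> (freed b); heap: [0-0 ALLOC][1-30 FREE]
Op 4: a = realloc(a, 13) -> a = 0; heap: [0-12 ALLOC][13-30 FREE]
Op 5: free(a) -> (freed a); heap: [0-30 FREE]
Op 6: c = malloc(5) -> c = 0; heap: [0-4 ALLOC][5-30 FREE]
Op 7: d = malloc(10) -> d = 5; heap: [0-4 ALLOC][5-14 ALLOC][15-30 FREE]
Op 8: e = malloc(9) -> e = 15; heap: [0-4 ALLOC][5-14 ALLOC][15-23 ALLOC][24-30 FREE]
Op 9: f = malloc(10) -> f = NULL; heap: [0-4 ALLOC][5-14 ALLOC][15-23 ALLOC][24-30 FREE]
Op 10: free(c) -> (freed c); heap: [0-4 FREE][5-14 ALLOC][15-23 ALLOC][24-30 FREE]
Free blocks: [5 7] total_free=12 largest=7 -> 100*(12-7)/12 = 500/12 ≈ 41.667 -> rounds to 42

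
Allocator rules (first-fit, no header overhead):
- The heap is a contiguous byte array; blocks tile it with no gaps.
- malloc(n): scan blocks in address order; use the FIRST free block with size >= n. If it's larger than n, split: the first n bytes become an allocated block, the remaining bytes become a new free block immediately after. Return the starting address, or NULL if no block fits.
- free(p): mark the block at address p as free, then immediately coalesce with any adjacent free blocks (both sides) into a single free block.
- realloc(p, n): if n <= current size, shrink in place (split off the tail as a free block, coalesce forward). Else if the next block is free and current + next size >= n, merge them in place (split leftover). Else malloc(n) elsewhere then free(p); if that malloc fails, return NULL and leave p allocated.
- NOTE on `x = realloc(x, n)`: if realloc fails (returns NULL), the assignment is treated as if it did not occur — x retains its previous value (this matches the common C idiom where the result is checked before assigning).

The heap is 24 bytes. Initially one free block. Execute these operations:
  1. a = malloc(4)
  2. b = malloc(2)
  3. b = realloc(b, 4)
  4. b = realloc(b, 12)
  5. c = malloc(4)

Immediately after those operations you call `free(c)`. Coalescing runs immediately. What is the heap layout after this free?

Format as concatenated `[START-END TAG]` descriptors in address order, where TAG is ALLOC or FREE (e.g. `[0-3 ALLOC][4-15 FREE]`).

Answer: [0-3 ALLOC][4-15 ALLOC][16-23 FREE]

Derivation:
Op 1: a = malloc(4) -> a = 0; heap: [0-3 ALLOC][4-23 FREE]
Op 2: b = malloc(2) -> b = 4; heap: [0-3 ALLOC][4-5 ALLOC][6-23 FREE]
Op 3: b = realloc(b, 4) -> b = 4; heap: [0-3 ALLOC][4-7 ALLOC][8-23 FREE]
Op 4: b = realloc(b, 12) -> b = 4; heap: [0-3 ALLOC][4-15 ALLOC][16-23 FREE]
Op 5: c = malloc(4) -> c = 16; heap: [0-3 ALLOC][4-15 ALLOC][16-19 ALLOC][20-23 FREE]
free(c): c = 16 -> block [16-19 ALLOC]; mark free, coalesce with adjacent free neighbors -> [0-3 ALLOC][4-15 ALLOC][16-23 FREE]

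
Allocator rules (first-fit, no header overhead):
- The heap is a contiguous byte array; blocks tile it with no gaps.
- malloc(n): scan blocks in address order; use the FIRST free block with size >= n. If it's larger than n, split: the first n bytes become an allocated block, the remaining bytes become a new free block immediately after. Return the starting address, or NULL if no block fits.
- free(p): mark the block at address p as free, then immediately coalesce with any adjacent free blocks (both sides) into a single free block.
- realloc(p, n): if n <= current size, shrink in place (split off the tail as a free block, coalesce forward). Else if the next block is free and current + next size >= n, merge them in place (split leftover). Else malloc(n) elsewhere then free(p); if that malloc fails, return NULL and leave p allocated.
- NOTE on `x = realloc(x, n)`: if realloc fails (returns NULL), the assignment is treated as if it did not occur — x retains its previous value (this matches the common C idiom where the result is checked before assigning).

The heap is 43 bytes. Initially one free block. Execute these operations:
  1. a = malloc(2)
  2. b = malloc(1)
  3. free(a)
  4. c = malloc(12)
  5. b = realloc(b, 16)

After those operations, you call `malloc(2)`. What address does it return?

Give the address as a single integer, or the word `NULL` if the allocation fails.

Op 1: a = malloc(2) -> a = 0; heap: [0-1 ALLOC][2-42 FREE]
Op 2: b = malloc(1) -> b = 2; heap: [0-1 ALLOC][2-2 ALLOC][3-42 FREE]
Op 3: free(a) -> (freed a); heap: [0-1 FREE][2-2 ALLOC][3-42 FREE]
Op 4: c = malloc(12) -> c = 3; heap: [0-1 FREE][2-2 ALLOC][3-14 ALLOC][15-42 FREE]
Op 5: b = realloc(b, 16) -> b = 15; heap: [0-2 FREE][3-14 ALLOC][15-30 ALLOC][31-42 FREE]
malloc(2): first-fit scan over [0-2 FREE][3-14 ALLOC][15-30 ALLOC][31-42 FREE] -> 0

Answer: 0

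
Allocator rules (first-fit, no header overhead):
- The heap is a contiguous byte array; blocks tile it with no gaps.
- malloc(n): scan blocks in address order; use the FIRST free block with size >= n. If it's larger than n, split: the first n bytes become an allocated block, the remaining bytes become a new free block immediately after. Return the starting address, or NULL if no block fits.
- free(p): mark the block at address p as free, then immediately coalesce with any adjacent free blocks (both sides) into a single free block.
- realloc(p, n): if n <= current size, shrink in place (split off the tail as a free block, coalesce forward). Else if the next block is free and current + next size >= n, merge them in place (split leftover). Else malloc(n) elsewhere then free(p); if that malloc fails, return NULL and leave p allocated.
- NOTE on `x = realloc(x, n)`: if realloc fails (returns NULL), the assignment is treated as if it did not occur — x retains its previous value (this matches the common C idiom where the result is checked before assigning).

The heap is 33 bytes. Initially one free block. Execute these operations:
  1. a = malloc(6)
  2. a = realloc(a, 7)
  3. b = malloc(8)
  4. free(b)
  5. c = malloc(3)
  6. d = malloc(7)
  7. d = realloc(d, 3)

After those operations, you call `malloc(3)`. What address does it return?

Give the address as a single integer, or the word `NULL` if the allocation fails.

Op 1: a = malloc(6) -> a = 0; heap: [0-5 ALLOC][6-32 FREE]
Op 2: a = realloc(a, 7) -> a = 0; heap: [0-6 ALLOC][7-32 FREE]
Op 3: b = malloc(8) -> b = 7; heap: [0-6 ALLOC][7-14 ALLOC][15-32 FREE]
Op 4: free(b) -> (freed b); heap: [0-6 ALLOC][7-32 FREE]
Op 5: c = malloc(3) -> c = 7; heap: [0-6 ALLOC][7-9 ALLOC][10-32 FREE]
Op 6: d = malloc(7) -> d = 10; heap: [0-6 ALLOC][7-9 ALLOC][10-16 ALLOC][17-32 FREE]
Op 7: d = realloc(d, 3) -> d = 10; heap: [0-6 ALLOC][7-9 ALLOC][10-12 ALLOC][13-32 FREE]
malloc(3): first-fit scan over [0-6 ALLOC][7-9 ALLOC][10-12 ALLOC][13-32 FREE] -> 13

Answer: 13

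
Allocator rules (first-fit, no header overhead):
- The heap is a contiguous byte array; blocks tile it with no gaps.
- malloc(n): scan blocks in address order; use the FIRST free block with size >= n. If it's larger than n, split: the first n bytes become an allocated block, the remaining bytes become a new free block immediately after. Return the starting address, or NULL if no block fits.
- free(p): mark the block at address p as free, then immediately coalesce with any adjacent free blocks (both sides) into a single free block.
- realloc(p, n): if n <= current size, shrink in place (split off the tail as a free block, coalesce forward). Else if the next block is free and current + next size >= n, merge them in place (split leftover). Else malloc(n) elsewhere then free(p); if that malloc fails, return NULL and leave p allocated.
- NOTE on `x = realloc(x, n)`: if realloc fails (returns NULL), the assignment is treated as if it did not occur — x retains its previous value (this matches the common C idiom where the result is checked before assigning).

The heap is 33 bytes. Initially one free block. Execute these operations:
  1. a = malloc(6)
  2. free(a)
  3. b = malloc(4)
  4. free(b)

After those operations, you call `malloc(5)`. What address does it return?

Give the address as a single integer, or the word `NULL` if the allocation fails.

Op 1: a = malloc(6) -> a = 0; heap: [0-5 ALLOC][6-32 FREE]
Op 2: free(a) -> (freed a); heap: [0-32 FREE]
Op 3: b = malloc(4) -> b = 0; heap: [0-3 ALLOC][4-32 FREE]
Op 4: free(b) -> (freed b); heap: [0-32 FREE]
malloc(5): first-fit scan over [0-32 FREE] -> 0

Answer: 0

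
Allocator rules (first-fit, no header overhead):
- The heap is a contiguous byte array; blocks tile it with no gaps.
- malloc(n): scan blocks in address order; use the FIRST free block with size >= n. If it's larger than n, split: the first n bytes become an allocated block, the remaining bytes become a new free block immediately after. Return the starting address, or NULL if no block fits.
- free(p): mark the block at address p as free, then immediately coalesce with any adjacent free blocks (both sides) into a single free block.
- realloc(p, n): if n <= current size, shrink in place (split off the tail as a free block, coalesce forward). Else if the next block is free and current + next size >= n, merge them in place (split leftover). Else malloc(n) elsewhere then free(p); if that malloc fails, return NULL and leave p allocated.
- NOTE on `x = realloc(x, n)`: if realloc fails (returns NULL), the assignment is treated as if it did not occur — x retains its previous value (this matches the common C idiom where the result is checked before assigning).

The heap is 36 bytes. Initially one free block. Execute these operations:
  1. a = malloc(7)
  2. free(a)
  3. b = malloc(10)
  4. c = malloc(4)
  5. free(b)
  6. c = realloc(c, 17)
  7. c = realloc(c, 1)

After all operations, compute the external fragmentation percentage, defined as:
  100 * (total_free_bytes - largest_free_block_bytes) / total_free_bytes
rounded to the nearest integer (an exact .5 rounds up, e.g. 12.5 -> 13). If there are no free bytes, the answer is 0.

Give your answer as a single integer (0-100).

Answer: 29

Derivation:
Op 1: a = malloc(7) -> a = 0; heap: [0-6 ALLOC][7-35 FREE]
Op 2: free(a) -> (freed a); heap: [0-35 FREE]
Op 3: b = malloc(10) -> b = 0; heap: [0-9 ALLOC][10-35 FREE]
Op 4: c = malloc(4) -> c = 10; heap: [0-9 ALLOC][10-13 ALLOC][14-35 FREE]
Op 5: free(b) -> (freed b); heap: [0-9 FREE][10-13 ALLOC][14-35 FREE]
Op 6: c = realloc(c, 17) -> c = 10; heap: [0-9 FREE][10-26 ALLOC][27-35 FREE]
Op 7: c = realloc(c, 1) -> c = 10; heap: [0-9 FREE][10-10 ALLOC][11-35 FREE]
Free blocks: [10 25] total_free=35 largest=25 -> 100*(35-25)/35 = 1000/35 ≈ 28.571 -> rounds to 29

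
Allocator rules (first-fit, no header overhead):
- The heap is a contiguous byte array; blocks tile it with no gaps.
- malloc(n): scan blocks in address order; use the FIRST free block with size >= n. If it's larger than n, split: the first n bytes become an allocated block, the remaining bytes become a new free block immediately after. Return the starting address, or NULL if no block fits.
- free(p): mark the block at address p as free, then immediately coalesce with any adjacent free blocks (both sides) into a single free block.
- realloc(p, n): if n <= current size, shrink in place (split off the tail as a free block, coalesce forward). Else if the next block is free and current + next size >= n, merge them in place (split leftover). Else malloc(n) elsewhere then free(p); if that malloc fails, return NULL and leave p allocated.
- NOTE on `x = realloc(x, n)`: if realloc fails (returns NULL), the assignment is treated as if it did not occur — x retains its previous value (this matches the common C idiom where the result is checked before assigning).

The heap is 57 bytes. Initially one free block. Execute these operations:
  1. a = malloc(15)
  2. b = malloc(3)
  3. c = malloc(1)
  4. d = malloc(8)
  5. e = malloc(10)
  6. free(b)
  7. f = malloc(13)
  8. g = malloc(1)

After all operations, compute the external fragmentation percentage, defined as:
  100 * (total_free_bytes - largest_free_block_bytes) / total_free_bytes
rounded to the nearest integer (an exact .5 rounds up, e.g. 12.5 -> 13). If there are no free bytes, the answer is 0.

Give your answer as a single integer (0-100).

Answer: 22

Derivation:
Op 1: a = malloc(15) -> a = 0; heap: [0-14 ALLOC][15-56 FREE]
Op 2: b = malloc(3) -> b = 15; heap: [0-14 ALLOC][15-17 ALLOC][18-56 FREE]
Op 3: c = malloc(1) -> c = 18; heap: [0-14 ALLOC][15-17 ALLOC][18-18 ALLOC][19-56 FREE]
Op 4: d = malloc(8) -> d = 19; heap: [0-14 ALLOC][15-17 ALLOC][18-18 ALLOC][19-26 ALLOC][27-56 FREE]
Op 5: e = malloc(10) -> e = 27; heap: [0-14 ALLOC][15-17 ALLOC][18-18 ALLOC][19-26 ALLOC][27-36 ALLOC][37-56 FREE]
Op 6: free(b) -> (freed b); heap: [0-14 ALLOC][15-17 FREE][18-18 ALLOC][19-26 ALLOC][27-36 ALLOC][37-56 FREE]
Op 7: f = malloc(13) -> f = 37; heap: [0-14 ALLOC][15-17 FREE][18-18 ALLOC][19-26 ALLOC][27-36 ALLOC][37-49 ALLOC][50-56 FREE]
Op 8: g = malloc(1) -> g = 15; heap: [0-14 ALLOC][15-15 ALLOC][16-17 FREE][18-18 ALLOC][19-26 ALLOC][27-36 ALLOC][37-49 ALLOC][50-56 FREE]
Free blocks: [2 7] total_free=9 largest=7 -> 100*(9-7)/9 = 200/9 ≈ 22.222 -> rounds to 22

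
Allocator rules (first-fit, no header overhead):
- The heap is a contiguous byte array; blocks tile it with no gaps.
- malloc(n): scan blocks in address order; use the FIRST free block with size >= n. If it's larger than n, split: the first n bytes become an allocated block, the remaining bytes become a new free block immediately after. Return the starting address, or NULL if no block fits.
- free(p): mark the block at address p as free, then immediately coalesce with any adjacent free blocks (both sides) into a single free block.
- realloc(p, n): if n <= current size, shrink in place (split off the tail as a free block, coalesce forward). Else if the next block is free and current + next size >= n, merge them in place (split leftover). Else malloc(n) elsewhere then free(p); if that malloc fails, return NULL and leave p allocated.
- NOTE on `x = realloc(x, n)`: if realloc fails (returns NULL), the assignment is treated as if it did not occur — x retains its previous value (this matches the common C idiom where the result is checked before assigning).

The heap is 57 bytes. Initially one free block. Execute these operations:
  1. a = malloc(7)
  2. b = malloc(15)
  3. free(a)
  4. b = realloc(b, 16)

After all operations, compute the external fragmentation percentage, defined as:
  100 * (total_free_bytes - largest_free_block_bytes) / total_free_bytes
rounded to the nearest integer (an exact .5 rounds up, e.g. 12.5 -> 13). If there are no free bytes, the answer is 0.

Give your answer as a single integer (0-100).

Op 1: a = malloc(7) -> a = 0; heap: [0-6 ALLOC][7-56 FREE]
Op 2: b = malloc(15) -> b = 7; heap: [0-6 ALLOC][7-21 ALLOC][22-56 FREE]
Op 3: free(a) -> (freed a); heap: [0-6 FREE][7-21 ALLOC][22-56 FREE]
Op 4: b = realloc(b, 16) -> b = 7; heap: [0-6 FREE][7-22 ALLOC][23-56 FREE]
Free blocks: [7 34] total_free=41 largest=34 -> 100*(41-34)/41 = 700/41 ≈ 17.073 -> rounds to 17

Answer: 17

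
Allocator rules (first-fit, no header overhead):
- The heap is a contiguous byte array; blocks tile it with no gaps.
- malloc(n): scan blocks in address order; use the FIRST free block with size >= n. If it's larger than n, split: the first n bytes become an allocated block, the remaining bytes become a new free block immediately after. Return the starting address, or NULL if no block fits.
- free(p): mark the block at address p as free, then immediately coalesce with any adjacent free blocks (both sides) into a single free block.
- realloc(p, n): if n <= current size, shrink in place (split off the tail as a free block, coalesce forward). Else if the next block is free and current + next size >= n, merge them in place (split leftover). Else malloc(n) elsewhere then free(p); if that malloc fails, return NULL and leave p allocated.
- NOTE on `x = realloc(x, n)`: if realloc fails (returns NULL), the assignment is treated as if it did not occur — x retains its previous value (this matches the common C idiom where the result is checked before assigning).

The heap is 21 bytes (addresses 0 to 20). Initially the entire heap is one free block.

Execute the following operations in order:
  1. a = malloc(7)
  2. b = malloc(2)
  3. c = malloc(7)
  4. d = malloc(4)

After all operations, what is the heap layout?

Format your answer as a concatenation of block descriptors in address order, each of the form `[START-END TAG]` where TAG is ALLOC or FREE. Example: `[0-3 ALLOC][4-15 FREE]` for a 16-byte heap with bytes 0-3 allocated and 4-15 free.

Answer: [0-6 ALLOC][7-8 ALLOC][9-15 ALLOC][16-19 ALLOC][20-20 FREE]

Derivation:
Op 1: a = malloc(7) -> a = 0; heap: [0-6 ALLOC][7-20 FREE]
Op 2: b = malloc(2) -> b = 7; heap: [0-6 ALLOC][7-8 ALLOC][9-20 FREE]
Op 3: c = malloc(7) -> c = 9; heap: [0-6 ALLOC][7-8 ALLOC][9-15 ALLOC][16-20 FREE]
Op 4: d = malloc(4) -> d = 16; heap: [0-6 ALLOC][7-8 ALLOC][9-15 ALLOC][16-19 ALLOC][20-20 FREE]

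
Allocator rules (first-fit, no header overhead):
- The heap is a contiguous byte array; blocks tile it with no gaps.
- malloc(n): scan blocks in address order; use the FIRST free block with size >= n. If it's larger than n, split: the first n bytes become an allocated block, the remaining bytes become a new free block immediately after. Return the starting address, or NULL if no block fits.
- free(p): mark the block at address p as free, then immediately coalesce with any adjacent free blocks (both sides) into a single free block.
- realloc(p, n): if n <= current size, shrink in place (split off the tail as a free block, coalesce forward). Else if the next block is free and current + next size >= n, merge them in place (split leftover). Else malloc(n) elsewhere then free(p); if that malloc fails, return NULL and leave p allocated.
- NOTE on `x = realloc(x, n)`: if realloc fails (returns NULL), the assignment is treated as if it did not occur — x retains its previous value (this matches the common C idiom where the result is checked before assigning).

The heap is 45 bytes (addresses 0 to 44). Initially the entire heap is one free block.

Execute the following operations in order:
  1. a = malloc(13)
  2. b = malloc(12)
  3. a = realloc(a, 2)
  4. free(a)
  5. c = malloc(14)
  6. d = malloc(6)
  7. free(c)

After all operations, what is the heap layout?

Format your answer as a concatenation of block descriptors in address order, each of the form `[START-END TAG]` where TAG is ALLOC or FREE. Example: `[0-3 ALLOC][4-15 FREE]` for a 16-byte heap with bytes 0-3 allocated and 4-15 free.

Answer: [0-5 ALLOC][6-12 FREE][13-24 ALLOC][25-44 FREE]

Derivation:
Op 1: a = malloc(13) -> a = 0; heap: [0-12 ALLOC][13-44 FREE]
Op 2: b = malloc(12) -> b = 13; heap: [0-12 ALLOC][13-24 ALLOC][25-44 FREE]
Op 3: a = realloc(a, 2) -> a = 0; heap: [0-1 ALLOC][2-12 FREE][13-24 ALLOC][25-44 FREE]
Op 4: free(a) -> (freed a); heap: [0-12 FREE][13-24 ALLOC][25-44 FREE]
Op 5: c = malloc(14) -> c = 25; heap: [0-12 FREE][13-24 ALLOC][25-38 ALLOC][39-44 FREE]
Op 6: d = malloc(6) -> d = 0; heap: [0-5 ALLOC][6-12 FREE][13-24 ALLOC][25-38 ALLOC][39-44 FREE]
Op 7: free(c) -> (freed c); heap: [0-5 ALLOC][6-12 FREE][13-24 ALLOC][25-44 FREE]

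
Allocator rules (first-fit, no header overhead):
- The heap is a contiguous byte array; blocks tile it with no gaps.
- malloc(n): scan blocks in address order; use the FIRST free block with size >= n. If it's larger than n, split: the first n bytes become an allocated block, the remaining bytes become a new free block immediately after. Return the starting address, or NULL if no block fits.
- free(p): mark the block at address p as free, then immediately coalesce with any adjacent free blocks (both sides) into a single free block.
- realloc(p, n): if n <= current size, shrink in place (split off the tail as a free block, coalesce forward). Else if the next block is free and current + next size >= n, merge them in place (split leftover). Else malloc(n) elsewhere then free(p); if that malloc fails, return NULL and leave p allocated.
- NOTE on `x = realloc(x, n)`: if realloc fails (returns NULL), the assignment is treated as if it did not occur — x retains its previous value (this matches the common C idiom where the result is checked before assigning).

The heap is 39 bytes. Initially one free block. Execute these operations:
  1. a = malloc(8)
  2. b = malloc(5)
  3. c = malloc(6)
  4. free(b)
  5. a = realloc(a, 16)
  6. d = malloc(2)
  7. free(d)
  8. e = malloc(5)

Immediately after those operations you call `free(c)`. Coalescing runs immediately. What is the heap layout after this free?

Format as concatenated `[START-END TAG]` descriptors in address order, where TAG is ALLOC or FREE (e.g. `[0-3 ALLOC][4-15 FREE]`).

Answer: [0-4 ALLOC][5-18 FREE][19-34 ALLOC][35-38 FREE]

Derivation:
Op 1: a = malloc(8) -> a = 0; heap: [0-7 ALLOC][8-38 FREE]
Op 2: b = malloc(5) -> b = 8; heap: [0-7 ALLOC][8-12 ALLOC][13-38 FREE]
Op 3: c = malloc(6) -> c = 13; heap: [0-7 ALLOC][8-12 ALLOC][13-18 ALLOC][19-38 FREE]
Op 4: free(b) -> (freed b); heap: [0-7 ALLOC][8-12 FREE][13-18 ALLOC][19-38 FREE]
Op 5: a = realloc(a, 16) -> a = 19; heap: [0-12 FREE][13-18 ALLOC][19-34 ALLOC][35-38 FREE]
Op 6: d = malloc(2) -> d = 0; heap: [0-1 ALLOC][2-12 FREE][13-18 ALLOC][19-34 ALLOC][35-38 FREE]
Op 7: free(d) -> (freed d); heap: [0-12 FREE][13-18 ALLOC][19-34 ALLOC][35-38 FREE]
Op 8: e = malloc(5) -> e = 0; heap: [0-4 ALLOC][5-12 FREE][13-18 ALLOC][19-34 ALLOC][35-38 FREE]
free(c): c = 13 -> block [13-18 ALLOC]; mark free, coalesce with adjacent free neighbors -> [0-4 ALLOC][5-18 FREE][19-34 ALLOC][35-38 FREE]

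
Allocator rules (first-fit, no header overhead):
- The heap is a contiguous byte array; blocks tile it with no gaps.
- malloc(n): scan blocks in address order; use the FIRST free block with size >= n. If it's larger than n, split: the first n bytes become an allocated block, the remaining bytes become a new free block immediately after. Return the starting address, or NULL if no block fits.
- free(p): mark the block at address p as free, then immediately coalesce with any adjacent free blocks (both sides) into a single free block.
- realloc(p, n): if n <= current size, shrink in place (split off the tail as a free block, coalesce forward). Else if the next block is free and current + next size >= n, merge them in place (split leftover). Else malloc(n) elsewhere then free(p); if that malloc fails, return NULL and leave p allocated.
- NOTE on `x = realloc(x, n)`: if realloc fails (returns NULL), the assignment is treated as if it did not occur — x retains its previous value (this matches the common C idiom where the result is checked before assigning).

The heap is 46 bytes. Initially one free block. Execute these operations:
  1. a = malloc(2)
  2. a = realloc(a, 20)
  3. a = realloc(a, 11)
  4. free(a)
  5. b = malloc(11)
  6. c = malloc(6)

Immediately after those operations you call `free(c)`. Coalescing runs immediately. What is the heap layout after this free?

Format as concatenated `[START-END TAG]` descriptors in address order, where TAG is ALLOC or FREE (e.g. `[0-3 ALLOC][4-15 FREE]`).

Answer: [0-10 ALLOC][11-45 FREE]

Derivation:
Op 1: a = malloc(2) -> a = 0; heap: [0-1 ALLOC][2-45 FREE]
Op 2: a = realloc(a, 20) -> a = 0; heap: [0-19 ALLOC][20-45 FREE]
Op 3: a = realloc(a, 11) -> a = 0; heap: [0-10 ALLOC][11-45 FREE]
Op 4: free(a) -> (freed a); heap: [0-45 FREE]
Op 5: b = malloc(11) -> b = 0; heap: [0-10 ALLOC][11-45 FREE]
Op 6: c = malloc(6) -> c = 11; heap: [0-10 ALLOC][11-16 ALLOC][17-45 FREE]
free(c): c = 11 -> block [11-16 ALLOC]; mark free, coalesce with adjacent free neighbors -> [0-10 ALLOC][11-45 FREE]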